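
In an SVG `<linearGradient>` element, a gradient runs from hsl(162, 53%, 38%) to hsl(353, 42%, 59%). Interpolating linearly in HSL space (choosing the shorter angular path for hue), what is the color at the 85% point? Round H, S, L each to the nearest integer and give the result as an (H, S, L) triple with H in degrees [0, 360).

(18, 44, 56)

Hue: 353 − 162 = 191°, but |191| > 180 so the shorter arc goes the other way: Δh = 191 − 360 = -169°.
H = 162 + 0.85 × (-169) = 18.35 → 18°
S = 53 + 0.85 × (42 − 53) = 43.65 → 44%
L = 38 + 0.85 × (59 − 38) = 55.85 → 56%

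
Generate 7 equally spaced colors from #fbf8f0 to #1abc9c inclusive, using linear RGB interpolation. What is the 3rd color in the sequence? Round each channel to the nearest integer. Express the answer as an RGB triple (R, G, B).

With 7 swatches and endpoints inclusive, swatch 3 sits at t = (3 − 1)/(7 − 1) = 2/6 ≈ 0.3333.
#fbf8f0 → (251, 248, 240); #1abc9c → (26, 188, 156).
R = 251 + 0.3333 × (26 − 251) = 176.007 → 176
G = 248 + 0.3333 × (188 − 248) = 228.002 → 228
B = 240 + 0.3333 × (156 − 240) = 212.003 → 212

(176, 228, 212)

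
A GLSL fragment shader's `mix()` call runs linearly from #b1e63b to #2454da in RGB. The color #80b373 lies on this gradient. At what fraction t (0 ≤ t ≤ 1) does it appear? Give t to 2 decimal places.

Invert the lerp on the B channel (largest span, 159): t = (115 − 59) / (218 − 59) = 56/159 = 0.3522.
Check on R: (128 − 177)/(36 − 177) = 0.3475 ✓

0.35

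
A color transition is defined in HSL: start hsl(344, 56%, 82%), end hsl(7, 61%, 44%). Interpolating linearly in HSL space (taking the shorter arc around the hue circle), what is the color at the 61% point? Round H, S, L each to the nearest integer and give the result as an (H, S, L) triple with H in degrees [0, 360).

(358, 59, 59)

Hue: 7 − 344 = -337°, but |-337| > 180 so the shorter arc goes the other way: Δh = -337 + 360 = 23°.
H = 344 + 0.61 × (23) = 358.03 → 358°
S = 56 + 0.61 × (61 − 56) = 59.05 → 59%
L = 82 + 0.61 × (44 − 82) = 58.82 → 59%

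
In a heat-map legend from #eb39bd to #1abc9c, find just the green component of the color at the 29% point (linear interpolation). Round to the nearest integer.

95

G₁ = 57 (from #eb39bd), G₂ = 188 (from #1abc9c).
G = 57 + 0.29 × (188 − 57) = 94.99 → 95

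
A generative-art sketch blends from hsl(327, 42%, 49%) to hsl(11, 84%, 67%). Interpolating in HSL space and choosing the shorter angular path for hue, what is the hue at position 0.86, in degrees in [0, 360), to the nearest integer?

Hue: 11 − 327 = -316°, but |-316| > 180 so the shorter arc goes the other way: Δh = -316 + 360 = 44°.
H = 327 + 0.86 × (44) = 364.84 → 365 → 365 mod 360 = 5°

5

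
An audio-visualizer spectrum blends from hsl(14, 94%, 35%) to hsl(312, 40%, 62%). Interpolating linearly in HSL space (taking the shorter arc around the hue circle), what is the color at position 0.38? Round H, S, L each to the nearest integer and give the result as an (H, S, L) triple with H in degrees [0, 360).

Hue: 312 − 14 = 298°, but |298| > 180 so the shorter arc goes the other way: Δh = 298 − 360 = -62°.
H = 14 + 0.38 × (-62) = -9.56 → -10 → -10 mod 360 = 350°
S = 94 + 0.38 × (40 − 94) = 73.48 → 73%
L = 35 + 0.38 × (62 − 35) = 45.26 → 45%

(350, 73, 45)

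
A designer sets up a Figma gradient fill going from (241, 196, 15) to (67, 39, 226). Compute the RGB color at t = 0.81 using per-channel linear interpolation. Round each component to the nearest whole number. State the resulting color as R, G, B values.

(100, 69, 186)

R = 241 + 0.81 × (67 − 241) = 241 + 0.81 × -174 = 100.06 → 100
G = 196 + 0.81 × (39 − 196) = 196 + 0.81 × -157 = 68.83 → 69
B = 15 + 0.81 × (226 − 15) = 15 + 0.81 × 211 = 185.91 → 186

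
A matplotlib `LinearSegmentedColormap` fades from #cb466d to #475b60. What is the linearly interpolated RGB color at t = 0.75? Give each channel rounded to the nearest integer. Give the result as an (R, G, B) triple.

#cb466d → (203, 70, 109); #475b60 → (71, 91, 96).
R = 203 + 0.75 × (71 − 203) = 203 + 0.75 × -132 = 104 → 104
G = 70 + 0.75 × (91 − 70) = 70 + 0.75 × 21 = 85.75 → 86
B = 109 + 0.75 × (96 − 109) = 109 + 0.75 × -13 = 99.25 → 99
So the blended color is (104, 86, 99), about #685663.

(104, 86, 99)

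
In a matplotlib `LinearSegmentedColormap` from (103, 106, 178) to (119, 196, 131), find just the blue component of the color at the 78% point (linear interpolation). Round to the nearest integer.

B = 178 + 0.78 × (131 − 178) = 141.34 → 141

141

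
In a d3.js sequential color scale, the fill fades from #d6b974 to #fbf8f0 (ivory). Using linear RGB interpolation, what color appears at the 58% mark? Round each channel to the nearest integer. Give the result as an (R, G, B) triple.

#d6b974 → (214, 185, 116); #fbf8f0 → (251, 248, 240).
58% corresponds to t = 0.58.
R = 214 + 0.58 × (251 − 214) = 214 + 0.58 × 37 = 235.46 → 235
G = 185 + 0.58 × (248 − 185) = 185 + 0.58 × 63 = 221.54 → 222
B = 116 + 0.58 × (240 − 116) = 116 + 0.58 × 124 = 187.92 → 188

(235, 222, 188)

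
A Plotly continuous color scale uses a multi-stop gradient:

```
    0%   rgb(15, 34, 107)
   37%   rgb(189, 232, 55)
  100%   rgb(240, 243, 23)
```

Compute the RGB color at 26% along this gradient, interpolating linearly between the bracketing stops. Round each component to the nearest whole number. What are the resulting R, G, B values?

26% lies between the 0% and 37% stops, so the local fraction is t = (26 − 0)/(37 − 0) = 26/37 ≈ 0.7027.
R = 15 + 0.7027 × (189 − 15) = 137.27 → 137
G = 34 + 0.7027 × (232 − 34) = 173.135 → 173
B = 107 + 0.7027 × (55 − 107) = 70.46 → 70

(137, 173, 70)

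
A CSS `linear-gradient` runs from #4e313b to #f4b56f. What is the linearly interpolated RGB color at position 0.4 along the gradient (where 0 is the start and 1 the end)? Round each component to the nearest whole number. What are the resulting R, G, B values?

#4e313b → (78, 49, 59); #f4b56f → (244, 181, 111).
R = 78 + 0.4 × (244 − 78) = 78 + 0.4 × 166 = 144.4 → 144
G = 49 + 0.4 × (181 − 49) = 49 + 0.4 × 132 = 101.8 → 102
B = 59 + 0.4 × (111 − 59) = 59 + 0.4 × 52 = 79.8 → 80

(144, 102, 80)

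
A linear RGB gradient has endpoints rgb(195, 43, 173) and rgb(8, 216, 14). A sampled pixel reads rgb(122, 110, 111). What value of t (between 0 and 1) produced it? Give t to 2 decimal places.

Invert the lerp on the R channel (largest span, 187): t = (122 − 195) / (8 − 195) = -73/-187 = 0.39037.
Check on G: (110 − 43)/(216 − 43) = 0.3873 ✓

0.39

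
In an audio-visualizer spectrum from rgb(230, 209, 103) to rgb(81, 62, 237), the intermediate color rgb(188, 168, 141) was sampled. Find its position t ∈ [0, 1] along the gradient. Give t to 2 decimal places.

0.28

Invert the lerp on the R channel (largest span, 149): t = (188 − 230) / (81 − 230) = -42/-149 = 0.28188.
Check on G: (168 − 209)/(62 − 209) = 0.2789 ✓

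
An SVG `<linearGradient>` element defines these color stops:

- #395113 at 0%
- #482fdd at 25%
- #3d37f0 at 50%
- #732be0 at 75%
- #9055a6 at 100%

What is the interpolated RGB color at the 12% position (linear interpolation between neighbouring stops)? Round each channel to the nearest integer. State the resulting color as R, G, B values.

12% lies between the 0% and 25% stops, so the local fraction is t = (12 − 0)/(25 − 0) = 12/25 ≈ 0.48.
#395113 → (57, 81, 19); #482fdd → (72, 47, 221).
R = 57 + 0.48 × (72 − 57) = 64.2 → 64
G = 81 + 0.48 × (47 − 81) = 64.68 → 65
B = 19 + 0.48 × (221 − 19) = 115.96 → 116

(64, 65, 116)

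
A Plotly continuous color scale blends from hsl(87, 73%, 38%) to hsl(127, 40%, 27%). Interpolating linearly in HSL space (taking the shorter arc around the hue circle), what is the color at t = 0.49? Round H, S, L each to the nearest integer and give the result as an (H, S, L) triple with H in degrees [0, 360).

Hue arc: Δh = 127 − 87 = 40° (|Δh| ≤ 180, already the shorter path).
H = 87 + 0.49 × (40) = 106.6 → 107°
S = 73 + 0.49 × (40 − 73) = 56.83 → 57%
L = 38 + 0.49 × (27 − 38) = 32.61 → 33%

(107, 57, 33)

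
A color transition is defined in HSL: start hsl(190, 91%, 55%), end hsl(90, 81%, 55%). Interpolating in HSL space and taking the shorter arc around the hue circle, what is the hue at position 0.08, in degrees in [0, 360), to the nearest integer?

182

Hue arc: Δh = 90 − 190 = -100° (|Δh| ≤ 180, already the shorter path).
H = 190 + 0.08 × (-100) = 182 → 182°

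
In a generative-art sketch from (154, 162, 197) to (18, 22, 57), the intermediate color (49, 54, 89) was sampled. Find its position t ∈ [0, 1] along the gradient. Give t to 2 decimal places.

0.77

Invert the lerp on the G channel (largest span, 140): t = (54 − 162) / (22 − 162) = -108/-140 = 0.77143.
Check on R: (49 − 154)/(18 − 154) = 0.7721 ✓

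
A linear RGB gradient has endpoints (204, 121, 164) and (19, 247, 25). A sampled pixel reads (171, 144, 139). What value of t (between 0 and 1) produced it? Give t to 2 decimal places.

Invert the lerp on the R channel (largest span, 185): t = (171 − 204) / (19 − 204) = -33/-185 = 0.17838.
Check on G: (144 − 121)/(247 − 121) = 0.1825 ✓

0.18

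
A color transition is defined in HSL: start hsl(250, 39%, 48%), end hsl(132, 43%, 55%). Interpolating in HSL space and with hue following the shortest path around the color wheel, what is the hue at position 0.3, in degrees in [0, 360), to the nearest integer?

215

Hue arc: Δh = 132 − 250 = -118° (|Δh| ≤ 180, already the shorter path).
H = 250 + 0.3 × (-118) = 214.6 → 215°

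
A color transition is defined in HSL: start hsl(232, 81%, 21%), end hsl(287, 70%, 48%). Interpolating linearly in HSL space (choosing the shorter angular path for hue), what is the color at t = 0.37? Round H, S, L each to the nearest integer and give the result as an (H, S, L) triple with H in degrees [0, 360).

Hue arc: Δh = 287 − 232 = 55° (|Δh| ≤ 180, already the shorter path).
H = 232 + 0.37 × (55) = 252.35 → 252°
S = 81 + 0.37 × (70 − 81) = 76.93 → 77%
L = 21 + 0.37 × (48 − 21) = 30.99 → 31%

(252, 77, 31)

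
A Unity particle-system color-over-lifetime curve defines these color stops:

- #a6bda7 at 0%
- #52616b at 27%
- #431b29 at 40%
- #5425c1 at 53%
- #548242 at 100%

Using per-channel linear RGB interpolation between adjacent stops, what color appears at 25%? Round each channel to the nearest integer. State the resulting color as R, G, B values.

25% lies between the 0% and 27% stops, so the local fraction is t = (25 − 0)/(27 − 0) = 25/27 ≈ 0.9259.
#a6bda7 → (166, 189, 167); #52616b → (82, 97, 107).
R = 166 + 0.9259 × (82 − 166) = 88.224 → 88
G = 189 + 0.9259 × (97 − 189) = 103.817 → 104
B = 167 + 0.9259 × (107 − 167) = 111.446 → 111

(88, 104, 111)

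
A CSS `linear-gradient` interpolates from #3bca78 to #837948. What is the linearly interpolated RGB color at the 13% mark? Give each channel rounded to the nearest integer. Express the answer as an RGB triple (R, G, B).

#3bca78 → (59, 202, 120); #837948 → (131, 121, 72).
13% corresponds to t = 0.13.
R = 59 + 0.13 × (131 − 59) = 59 + 0.13 × 72 = 68.36 → 68
G = 202 + 0.13 × (121 − 202) = 202 + 0.13 × -81 = 191.47 → 191
B = 120 + 0.13 × (72 − 120) = 120 + 0.13 × -48 = 113.76 → 114

(68, 191, 114)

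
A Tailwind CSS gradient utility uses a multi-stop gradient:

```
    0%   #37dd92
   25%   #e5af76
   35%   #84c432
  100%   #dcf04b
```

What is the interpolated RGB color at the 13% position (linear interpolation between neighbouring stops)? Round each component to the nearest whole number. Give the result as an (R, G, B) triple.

(145, 197, 131)

13% lies between the 0% and 25% stops, so the local fraction is t = (13 − 0)/(25 − 0) = 13/25 ≈ 0.52.
#37dd92 → (55, 221, 146); #e5af76 → (229, 175, 118).
R = 55 + 0.52 × (229 − 55) = 145.48 → 145
G = 221 + 0.52 × (175 − 221) = 197.08 → 197
B = 146 + 0.52 × (118 − 146) = 131.44 → 131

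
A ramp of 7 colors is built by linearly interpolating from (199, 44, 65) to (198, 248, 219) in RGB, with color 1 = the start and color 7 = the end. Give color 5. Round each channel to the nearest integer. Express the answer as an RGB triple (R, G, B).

With 7 swatches and endpoints inclusive, swatch 5 sits at t = (5 − 1)/(7 − 1) = 4/6 ≈ 0.6667.
R = 199 + 0.6667 × (198 − 199) = 198.333 → 198
G = 44 + 0.6667 × (248 − 44) = 180.007 → 180
B = 65 + 0.6667 × (219 − 65) = 167.672 → 168

(198, 180, 168)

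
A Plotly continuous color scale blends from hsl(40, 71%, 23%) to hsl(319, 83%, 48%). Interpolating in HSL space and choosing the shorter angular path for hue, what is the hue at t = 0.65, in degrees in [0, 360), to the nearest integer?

347

Hue: 319 − 40 = 279°, but |279| > 180 so the shorter arc goes the other way: Δh = 279 − 360 = -81°.
H = 40 + 0.65 × (-81) = -12.65 → -13 → -13 mod 360 = 347°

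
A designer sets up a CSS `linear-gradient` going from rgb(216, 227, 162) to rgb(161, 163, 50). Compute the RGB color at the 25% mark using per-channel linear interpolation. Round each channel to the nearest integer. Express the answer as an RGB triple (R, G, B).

25% corresponds to t = 0.25.
R = 216 + 0.25 × (161 − 216) = 216 + 0.25 × -55 = 202.25 → 202
G = 227 + 0.25 × (163 − 227) = 227 + 0.25 × -64 = 211 → 211
B = 162 + 0.25 × (50 − 162) = 162 + 0.25 × -112 = 134 → 134

(202, 211, 134)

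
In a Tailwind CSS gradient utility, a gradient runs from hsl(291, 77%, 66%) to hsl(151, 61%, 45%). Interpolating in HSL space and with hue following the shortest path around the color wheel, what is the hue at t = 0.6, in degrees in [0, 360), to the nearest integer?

Hue arc: Δh = 151 − 291 = -140° (|Δh| ≤ 180, already the shorter path).
H = 291 + 0.6 × (-140) = 207 → 207°

207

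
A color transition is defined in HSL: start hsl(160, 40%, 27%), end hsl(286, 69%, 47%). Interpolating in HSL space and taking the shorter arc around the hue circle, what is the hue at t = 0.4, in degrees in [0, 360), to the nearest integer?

210

Hue arc: Δh = 286 − 160 = 126° (|Δh| ≤ 180, already the shorter path).
H = 160 + 0.4 × (126) = 210.4 → 210°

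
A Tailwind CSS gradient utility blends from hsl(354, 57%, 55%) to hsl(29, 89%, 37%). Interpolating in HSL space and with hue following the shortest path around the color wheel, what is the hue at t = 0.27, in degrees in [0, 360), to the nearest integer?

3

Hue: 29 − 354 = -325°, but |-325| > 180 so the shorter arc goes the other way: Δh = -325 + 360 = 35°.
H = 354 + 0.27 × (35) = 363.45 → 363 → 363 mod 360 = 3°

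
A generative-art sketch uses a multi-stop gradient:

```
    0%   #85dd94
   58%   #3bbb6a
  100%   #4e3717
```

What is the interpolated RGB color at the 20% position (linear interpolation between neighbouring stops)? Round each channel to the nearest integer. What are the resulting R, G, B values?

20% lies between the 0% and 58% stops, so the local fraction is t = (20 − 0)/(58 − 0) = 20/58 ≈ 0.3448.
#85dd94 → (133, 221, 148); #3bbb6a → (59, 187, 106).
R = 133 + 0.3448 × (59 − 133) = 107.485 → 107
G = 221 + 0.3448 × (187 − 221) = 209.277 → 209
B = 148 + 0.3448 × (106 − 148) = 133.518 → 134

(107, 209, 134)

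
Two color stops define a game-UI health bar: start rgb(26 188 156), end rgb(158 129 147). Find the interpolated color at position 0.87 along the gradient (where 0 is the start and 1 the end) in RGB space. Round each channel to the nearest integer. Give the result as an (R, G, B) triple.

R = 26 + 0.87 × (158 − 26) = 26 + 0.87 × 132 = 140.84 → 141
G = 188 + 0.87 × (129 − 188) = 188 + 0.87 × -59 = 136.67 → 137
B = 156 + 0.87 × (147 − 156) = 156 + 0.87 × -9 = 148.17 → 148

(141, 137, 148)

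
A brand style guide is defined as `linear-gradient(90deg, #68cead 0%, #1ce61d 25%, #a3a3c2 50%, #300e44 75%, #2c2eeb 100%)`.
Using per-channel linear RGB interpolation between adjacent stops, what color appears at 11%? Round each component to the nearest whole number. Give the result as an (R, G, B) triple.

11% lies between the 0% and 25% stops, so the local fraction is t = (11 − 0)/(25 − 0) = 11/25 ≈ 0.44.
#68cead → (104, 206, 173); #1ce61d → (28, 230, 29).
R = 104 + 0.44 × (28 − 104) = 70.56 → 71
G = 206 + 0.44 × (230 − 206) = 216.56 → 217
B = 173 + 0.44 × (29 − 173) = 109.64 → 110

(71, 217, 110)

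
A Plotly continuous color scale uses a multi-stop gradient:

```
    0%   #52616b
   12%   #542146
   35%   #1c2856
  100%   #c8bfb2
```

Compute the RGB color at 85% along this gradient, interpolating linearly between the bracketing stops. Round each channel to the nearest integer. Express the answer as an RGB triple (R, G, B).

85% lies between the 35% and 100% stops, so the local fraction is t = (85 − 35)/(100 − 35) = 50/65 ≈ 0.7692.
#1c2856 → (28, 40, 86); #c8bfb2 → (200, 191, 178).
R = 28 + 0.7692 × (200 − 28) = 160.302 → 160
G = 40 + 0.7692 × (191 − 40) = 156.149 → 156
B = 86 + 0.7692 × (178 − 86) = 156.766 → 157

(160, 156, 157)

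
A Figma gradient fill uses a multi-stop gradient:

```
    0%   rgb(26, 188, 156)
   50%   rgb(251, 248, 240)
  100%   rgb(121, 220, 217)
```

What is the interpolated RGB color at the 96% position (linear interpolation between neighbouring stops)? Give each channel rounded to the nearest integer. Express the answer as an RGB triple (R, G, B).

96% lies between the 50% and 100% stops, so the local fraction is t = (96 − 50)/(100 − 50) = 46/50 ≈ 0.92.
R = 251 + 0.92 × (121 − 251) = 131.4 → 131
G = 248 + 0.92 × (220 − 248) = 222.24 → 222
B = 240 + 0.92 × (217 − 240) = 218.84 → 219

(131, 222, 219)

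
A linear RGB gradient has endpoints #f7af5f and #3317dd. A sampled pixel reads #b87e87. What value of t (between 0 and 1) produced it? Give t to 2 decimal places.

0.32

Invert the lerp on the R channel (largest span, 196): t = (184 − 247) / (51 − 247) = -63/-196 = 0.32143.
Check on G: (126 − 175)/(23 − 175) = 0.3224 ✓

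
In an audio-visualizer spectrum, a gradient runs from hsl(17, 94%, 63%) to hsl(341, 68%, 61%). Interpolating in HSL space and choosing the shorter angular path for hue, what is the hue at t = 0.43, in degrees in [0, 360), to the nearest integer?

2

Hue: 341 − 17 = 324°, but |324| > 180 so the shorter arc goes the other way: Δh = 324 − 360 = -36°.
H = 17 + 0.43 × (-36) = 1.52 → 2°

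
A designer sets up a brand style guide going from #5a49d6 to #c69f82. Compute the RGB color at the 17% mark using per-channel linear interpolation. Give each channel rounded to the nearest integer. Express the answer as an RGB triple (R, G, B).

(108, 88, 200)

#5a49d6 → (90, 73, 214); #c69f82 → (198, 159, 130).
17% corresponds to t = 0.17.
R = 90 + 0.17 × (198 − 90) = 90 + 0.17 × 108 = 108.36 → 108
G = 73 + 0.17 × (159 − 73) = 73 + 0.17 × 86 = 87.62 → 88
B = 214 + 0.17 × (130 − 214) = 214 + 0.17 × -84 = 199.72 → 200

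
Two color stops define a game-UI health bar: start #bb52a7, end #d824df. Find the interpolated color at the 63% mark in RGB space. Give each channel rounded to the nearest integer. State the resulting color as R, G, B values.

(205, 53, 202)

#bb52a7 → (187, 82, 167); #d824df → (216, 36, 223).
63% corresponds to t = 0.63.
R = 187 + 0.63 × (216 − 187) = 187 + 0.63 × 29 = 205.27 → 205
G = 82 + 0.63 × (36 − 82) = 82 + 0.63 × -46 = 53.02 → 53
B = 167 + 0.63 × (223 − 167) = 167 + 0.63 × 56 = 202.28 → 202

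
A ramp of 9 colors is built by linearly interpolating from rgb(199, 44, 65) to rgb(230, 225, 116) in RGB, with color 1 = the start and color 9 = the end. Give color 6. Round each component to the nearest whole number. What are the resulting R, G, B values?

(218, 157, 97)

With 9 swatches and endpoints inclusive, swatch 6 sits at t = (6 − 1)/(9 − 1) = 5/8 ≈ 0.625.
R = 199 + 0.625 × (230 − 199) = 218.375 → 218
G = 44 + 0.625 × (225 − 44) = 157.125 → 157
B = 65 + 0.625 × (116 − 65) = 96.875 → 97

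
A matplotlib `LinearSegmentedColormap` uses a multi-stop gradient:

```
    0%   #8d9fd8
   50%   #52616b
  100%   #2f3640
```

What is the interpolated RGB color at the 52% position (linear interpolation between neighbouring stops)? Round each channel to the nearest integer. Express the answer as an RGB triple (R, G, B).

52% lies between the 50% and 100% stops, so the local fraction is t = (52 − 50)/(100 − 50) = 2/50 ≈ 0.04.
#52616b → (82, 97, 107); #2f3640 → (47, 54, 64).
R = 82 + 0.04 × (47 − 82) = 80.6 → 81
G = 97 + 0.04 × (54 − 97) = 95.28 → 95
B = 107 + 0.04 × (64 − 107) = 105.28 → 105

(81, 95, 105)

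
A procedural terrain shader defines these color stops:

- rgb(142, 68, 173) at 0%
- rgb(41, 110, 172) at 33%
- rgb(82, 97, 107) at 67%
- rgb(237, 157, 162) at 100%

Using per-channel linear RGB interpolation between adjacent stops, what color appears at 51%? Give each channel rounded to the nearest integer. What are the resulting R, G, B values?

(63, 103, 138)

51% lies between the 33% and 67% stops, so the local fraction is t = (51 − 33)/(67 − 33) = 18/34 ≈ 0.5294.
R = 41 + 0.5294 × (82 − 41) = 62.705 → 63
G = 110 + 0.5294 × (97 − 110) = 103.118 → 103
B = 172 + 0.5294 × (107 − 172) = 137.589 → 138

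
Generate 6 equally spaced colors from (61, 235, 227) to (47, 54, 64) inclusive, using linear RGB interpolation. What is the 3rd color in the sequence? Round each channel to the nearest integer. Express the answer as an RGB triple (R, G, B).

With 6 swatches and endpoints inclusive, swatch 3 sits at t = (3 − 1)/(6 − 1) = 2/5 ≈ 0.4.
R = 61 + 0.4 × (47 − 61) = 55.4 → 55
G = 235 + 0.4 × (54 − 235) = 162.6 → 163
B = 227 + 0.4 × (64 − 227) = 161.8 → 162

(55, 163, 162)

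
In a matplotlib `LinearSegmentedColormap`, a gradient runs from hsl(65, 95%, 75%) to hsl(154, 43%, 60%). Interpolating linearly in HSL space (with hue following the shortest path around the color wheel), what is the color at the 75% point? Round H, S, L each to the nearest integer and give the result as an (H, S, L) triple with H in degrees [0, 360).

(132, 56, 64)

Hue arc: Δh = 154 − 65 = 89° (|Δh| ≤ 180, already the shorter path).
H = 65 + 0.75 × (89) = 131.75 → 132°
S = 95 + 0.75 × (43 − 95) = 56 → 56%
L = 75 + 0.75 × (60 − 75) = 63.75 → 64%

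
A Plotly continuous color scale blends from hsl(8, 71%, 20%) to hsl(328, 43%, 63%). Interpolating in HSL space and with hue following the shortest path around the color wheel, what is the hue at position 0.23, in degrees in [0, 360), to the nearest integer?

Hue: 328 − 8 = 320°, but |320| > 180 so the shorter arc goes the other way: Δh = 320 − 360 = -40°.
H = 8 + 0.23 × (-40) = -1.2 → -1 → -1 mod 360 = 359°

359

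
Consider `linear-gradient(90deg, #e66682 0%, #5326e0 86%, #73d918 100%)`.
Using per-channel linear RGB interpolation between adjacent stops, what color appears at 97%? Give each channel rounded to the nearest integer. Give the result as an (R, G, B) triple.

97% lies between the 86% and 100% stops, so the local fraction is t = (97 − 86)/(100 − 86) = 11/14 ≈ 0.7857.
#5326e0 → (83, 38, 224); #73d918 → (115, 217, 24).
R = 83 + 0.7857 × (115 − 83) = 108.142 → 108
G = 38 + 0.7857 × (217 − 38) = 178.64 → 179
B = 224 + 0.7857 × (24 − 224) = 66.86 → 67

(108, 179, 67)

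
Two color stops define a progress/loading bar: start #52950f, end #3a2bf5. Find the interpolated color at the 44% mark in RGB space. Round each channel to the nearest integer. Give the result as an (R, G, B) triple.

#52950f → (82, 149, 15); #3a2bf5 → (58, 43, 245).
44% corresponds to t = 0.44.
R = 82 + 0.44 × (58 − 82) = 82 + 0.44 × -24 = 71.44 → 71
G = 149 + 0.44 × (43 − 149) = 149 + 0.44 × -106 = 102.36 → 102
B = 15 + 0.44 × (245 − 15) = 15 + 0.44 × 230 = 116.2 → 116
So the blended color is (71, 102, 116), about #476674.

(71, 102, 116)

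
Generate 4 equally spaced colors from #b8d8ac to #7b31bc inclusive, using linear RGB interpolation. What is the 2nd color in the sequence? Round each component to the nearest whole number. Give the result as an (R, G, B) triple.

With 4 swatches and endpoints inclusive, swatch 2 sits at t = (2 − 1)/(4 − 1) = 1/3 ≈ 0.3333.
#b8d8ac → (184, 216, 172); #7b31bc → (123, 49, 188).
R = 184 + 0.3333 × (123 − 184) = 163.669 → 164
G = 216 + 0.3333 × (49 − 216) = 160.339 → 160
B = 172 + 0.3333 × (188 − 172) = 177.333 → 177

(164, 160, 177)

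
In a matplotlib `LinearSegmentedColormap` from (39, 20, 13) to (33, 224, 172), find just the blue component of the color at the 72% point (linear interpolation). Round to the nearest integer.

B = 13 + 0.72 × (172 − 13) = 127.48 → 127

127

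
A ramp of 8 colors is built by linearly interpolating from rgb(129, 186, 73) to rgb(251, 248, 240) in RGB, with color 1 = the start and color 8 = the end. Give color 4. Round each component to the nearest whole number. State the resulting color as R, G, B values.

With 8 swatches and endpoints inclusive, swatch 4 sits at t = (4 − 1)/(8 − 1) = 3/7 ≈ 0.4286.
R = 129 + 0.4286 × (251 − 129) = 181.289 → 181
G = 186 + 0.4286 × (248 − 186) = 212.573 → 213
B = 73 + 0.4286 × (240 − 73) = 144.576 → 145

(181, 213, 145)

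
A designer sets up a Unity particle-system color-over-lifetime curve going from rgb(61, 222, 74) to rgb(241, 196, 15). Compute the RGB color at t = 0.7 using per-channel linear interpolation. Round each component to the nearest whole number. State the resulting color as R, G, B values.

R = 61 + 0.7 × (241 − 61) = 61 + 0.7 × 180 = 187 → 187
G = 222 + 0.7 × (196 − 222) = 222 + 0.7 × -26 = 203.8 → 204
B = 74 + 0.7 × (15 − 74) = 74 + 0.7 × -59 = 32.7 → 33
So the blended color is (187, 204, 33), about #bbcc21.

(187, 204, 33)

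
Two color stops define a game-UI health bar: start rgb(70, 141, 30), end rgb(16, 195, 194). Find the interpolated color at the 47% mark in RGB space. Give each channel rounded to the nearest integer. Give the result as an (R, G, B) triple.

(45, 166, 107)

47% corresponds to t = 0.47.
R = 70 + 0.47 × (16 − 70) = 70 + 0.47 × -54 = 44.62 → 45
G = 141 + 0.47 × (195 − 141) = 141 + 0.47 × 54 = 166.38 → 166
B = 30 + 0.47 × (194 − 30) = 30 + 0.47 × 164 = 107.08 → 107
So the blended color is (45, 166, 107), about #2da66b.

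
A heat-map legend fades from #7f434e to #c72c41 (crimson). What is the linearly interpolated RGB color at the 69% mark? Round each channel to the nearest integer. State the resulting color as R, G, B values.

#7f434e → (127, 67, 78); #c72c41 → (199, 44, 65).
69% corresponds to t = 0.69.
R = 127 + 0.69 × (199 − 127) = 127 + 0.69 × 72 = 176.68 → 177
G = 67 + 0.69 × (44 − 67) = 67 + 0.69 × -23 = 51.13 → 51
B = 78 + 0.69 × (65 − 78) = 78 + 0.69 × -13 = 69.03 → 69
So the blended color is (177, 51, 69), about #b13345.

(177, 51, 69)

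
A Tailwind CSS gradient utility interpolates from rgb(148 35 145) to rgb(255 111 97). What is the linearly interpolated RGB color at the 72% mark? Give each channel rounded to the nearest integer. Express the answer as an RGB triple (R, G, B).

(225, 90, 110)

72% corresponds to t = 0.72.
R = 148 + 0.72 × (255 − 148) = 148 + 0.72 × 107 = 225.04 → 225
G = 35 + 0.72 × (111 − 35) = 35 + 0.72 × 76 = 89.72 → 90
B = 145 + 0.72 × (97 − 145) = 145 + 0.72 × -48 = 110.44 → 110
So the blended color is (225, 90, 110), about #e15a6e.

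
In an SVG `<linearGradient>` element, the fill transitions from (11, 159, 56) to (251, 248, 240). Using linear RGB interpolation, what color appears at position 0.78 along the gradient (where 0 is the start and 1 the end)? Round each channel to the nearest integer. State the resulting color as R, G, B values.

R = 11 + 0.78 × (251 − 11) = 11 + 0.78 × 240 = 198.2 → 198
G = 159 + 0.78 × (248 − 159) = 159 + 0.78 × 89 = 228.42 → 228
B = 56 + 0.78 × (240 − 56) = 56 + 0.78 × 184 = 199.52 → 200

(198, 228, 200)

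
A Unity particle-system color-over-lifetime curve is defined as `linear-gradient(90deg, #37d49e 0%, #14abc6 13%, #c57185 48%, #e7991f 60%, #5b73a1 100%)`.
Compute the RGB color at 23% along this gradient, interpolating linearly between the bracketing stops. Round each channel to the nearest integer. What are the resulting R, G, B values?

(71, 154, 179)

23% lies between the 13% and 48% stops, so the local fraction is t = (23 − 13)/(48 − 13) = 10/35 ≈ 0.2857.
#14abc6 → (20, 171, 198); #c57185 → (197, 113, 133).
R = 20 + 0.2857 × (197 − 20) = 70.569 → 71
G = 171 + 0.2857 × (113 − 171) = 154.429 → 154
B = 198 + 0.2857 × (133 − 198) = 179.429 → 179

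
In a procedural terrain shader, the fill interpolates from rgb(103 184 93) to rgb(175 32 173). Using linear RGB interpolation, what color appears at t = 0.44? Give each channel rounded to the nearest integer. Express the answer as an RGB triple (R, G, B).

R = 103 + 0.44 × (175 − 103) = 103 + 0.44 × 72 = 134.68 → 135
G = 184 + 0.44 × (32 − 184) = 184 + 0.44 × -152 = 117.12 → 117
B = 93 + 0.44 × (173 − 93) = 93 + 0.44 × 80 = 128.2 → 128
So the blended color is (135, 117, 128), about #877580.

(135, 117, 128)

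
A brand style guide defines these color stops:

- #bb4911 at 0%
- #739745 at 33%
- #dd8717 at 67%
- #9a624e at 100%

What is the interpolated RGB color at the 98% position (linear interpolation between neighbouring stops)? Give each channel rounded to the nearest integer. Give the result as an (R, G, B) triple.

98% lies between the 67% and 100% stops, so the local fraction is t = (98 − 67)/(100 − 67) = 31/33 ≈ 0.9394.
#dd8717 → (221, 135, 23); #9a624e → (154, 98, 78).
R = 221 + 0.9394 × (154 − 221) = 158.06 → 158
G = 135 + 0.9394 × (98 − 135) = 100.242 → 100
B = 23 + 0.9394 × (78 − 23) = 74.667 → 75

(158, 100, 75)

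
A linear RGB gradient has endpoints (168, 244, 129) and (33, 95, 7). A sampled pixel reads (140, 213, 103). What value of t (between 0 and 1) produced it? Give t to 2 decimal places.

0.21

Invert the lerp on the G channel (largest span, 149): t = (213 − 244) / (95 − 244) = -31/-149 = 0.20805.
Check on R: (140 − 168)/(33 − 168) = 0.2074 ✓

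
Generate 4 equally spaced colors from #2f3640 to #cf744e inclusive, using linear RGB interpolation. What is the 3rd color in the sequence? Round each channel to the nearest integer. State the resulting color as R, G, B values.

With 4 swatches and endpoints inclusive, swatch 3 sits at t = (3 − 1)/(4 − 1) = 2/3 ≈ 0.6667.
#2f3640 → (47, 54, 64); #cf744e → (207, 116, 78).
R = 47 + 0.6667 × (207 − 47) = 153.672 → 154
G = 54 + 0.6667 × (116 − 54) = 95.335 → 95
B = 64 + 0.6667 × (78 − 64) = 73.334 → 73

(154, 95, 73)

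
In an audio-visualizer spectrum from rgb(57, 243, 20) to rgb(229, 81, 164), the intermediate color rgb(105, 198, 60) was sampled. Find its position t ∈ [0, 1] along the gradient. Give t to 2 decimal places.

Invert the lerp on the R channel (largest span, 172): t = (105 − 57) / (229 − 57) = 48/172 = 0.27907.
Check on G: (198 − 243)/(81 − 243) = 0.2778 ✓

0.28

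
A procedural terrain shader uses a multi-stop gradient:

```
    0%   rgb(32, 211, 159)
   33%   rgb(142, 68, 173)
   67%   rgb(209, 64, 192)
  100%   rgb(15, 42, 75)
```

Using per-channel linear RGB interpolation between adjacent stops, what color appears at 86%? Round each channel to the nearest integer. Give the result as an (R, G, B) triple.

(97, 51, 125)

86% lies between the 67% and 100% stops, so the local fraction is t = (86 − 67)/(100 − 67) = 19/33 ≈ 0.5758.
R = 209 + 0.5758 × (15 − 209) = 97.295 → 97
G = 64 + 0.5758 × (42 − 64) = 51.332 → 51
B = 192 + 0.5758 × (75 − 192) = 124.631 → 125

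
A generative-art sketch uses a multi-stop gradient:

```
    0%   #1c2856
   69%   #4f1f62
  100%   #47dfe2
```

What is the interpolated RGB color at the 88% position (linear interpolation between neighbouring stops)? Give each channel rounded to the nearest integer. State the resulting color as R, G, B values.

(74, 149, 176)

88% lies between the 69% and 100% stops, so the local fraction is t = (88 − 69)/(100 − 69) = 19/31 ≈ 0.6129.
#4f1f62 → (79, 31, 98); #47dfe2 → (71, 223, 226).
R = 79 + 0.6129 × (71 − 79) = 74.097 → 74
G = 31 + 0.6129 × (223 − 31) = 148.677 → 149
B = 98 + 0.6129 × (226 − 98) = 176.451 → 176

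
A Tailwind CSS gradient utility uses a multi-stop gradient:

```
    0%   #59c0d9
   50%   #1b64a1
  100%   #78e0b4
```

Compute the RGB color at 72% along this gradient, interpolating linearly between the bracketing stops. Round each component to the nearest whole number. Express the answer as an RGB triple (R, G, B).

72% lies between the 50% and 100% stops, so the local fraction is t = (72 − 50)/(100 − 50) = 22/50 ≈ 0.44.
#1b64a1 → (27, 100, 161); #78e0b4 → (120, 224, 180).
R = 27 + 0.44 × (120 − 27) = 67.92 → 68
G = 100 + 0.44 × (224 − 100) = 154.56 → 155
B = 161 + 0.44 × (180 − 161) = 169.36 → 169

(68, 155, 169)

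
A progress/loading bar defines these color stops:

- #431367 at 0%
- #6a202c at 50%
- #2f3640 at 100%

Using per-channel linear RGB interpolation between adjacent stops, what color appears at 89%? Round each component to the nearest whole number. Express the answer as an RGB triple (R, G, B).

89% lies between the 50% and 100% stops, so the local fraction is t = (89 − 50)/(100 − 50) = 39/50 ≈ 0.78.
#6a202c → (106, 32, 44); #2f3640 → (47, 54, 64).
R = 106 + 0.78 × (47 − 106) = 59.98 → 60
G = 32 + 0.78 × (54 − 32) = 49.16 → 49
B = 44 + 0.78 × (64 − 44) = 59.6 → 60

(60, 49, 60)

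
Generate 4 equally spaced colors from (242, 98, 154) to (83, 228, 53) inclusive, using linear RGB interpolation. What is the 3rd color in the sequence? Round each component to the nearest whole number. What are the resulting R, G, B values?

With 4 swatches and endpoints inclusive, swatch 3 sits at t = (3 − 1)/(4 − 1) = 2/3 ≈ 0.6667.
R = 242 + 0.6667 × (83 − 242) = 135.995 → 136
G = 98 + 0.6667 × (228 − 98) = 184.671 → 185
B = 154 + 0.6667 × (53 − 154) = 86.663 → 87

(136, 185, 87)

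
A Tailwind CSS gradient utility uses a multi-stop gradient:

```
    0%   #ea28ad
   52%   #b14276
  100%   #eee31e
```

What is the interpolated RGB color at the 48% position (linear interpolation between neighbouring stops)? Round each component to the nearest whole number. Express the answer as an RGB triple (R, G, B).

(181, 64, 122)

48% lies between the 0% and 52% stops, so the local fraction is t = (48 − 0)/(52 − 0) = 48/52 ≈ 0.9231.
#ea28ad → (234, 40, 173); #b14276 → (177, 66, 118).
R = 234 + 0.9231 × (177 − 234) = 181.383 → 181
G = 40 + 0.9231 × (66 − 40) = 64.001 → 64
B = 173 + 0.9231 × (118 − 173) = 122.23 → 122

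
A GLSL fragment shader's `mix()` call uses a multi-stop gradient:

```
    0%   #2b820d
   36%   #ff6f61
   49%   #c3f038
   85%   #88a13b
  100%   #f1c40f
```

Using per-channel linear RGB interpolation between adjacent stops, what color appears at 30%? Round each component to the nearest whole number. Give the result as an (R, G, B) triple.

30% lies between the 0% and 36% stops, so the local fraction is t = (30 − 0)/(36 − 0) = 30/36 ≈ 0.8333.
#2b820d → (43, 130, 13); #ff6f61 → (255, 111, 97).
R = 43 + 0.8333 × (255 − 43) = 219.66 → 220
G = 130 + 0.8333 × (111 − 130) = 114.167 → 114
B = 13 + 0.8333 × (97 − 13) = 82.997 → 83

(220, 114, 83)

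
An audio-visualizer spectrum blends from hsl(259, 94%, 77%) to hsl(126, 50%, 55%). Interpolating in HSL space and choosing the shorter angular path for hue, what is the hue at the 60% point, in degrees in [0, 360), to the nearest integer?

Hue arc: Δh = 126 − 259 = -133° (|Δh| ≤ 180, already the shorter path).
H = 259 + 0.6 × (-133) = 179.2 → 179°

179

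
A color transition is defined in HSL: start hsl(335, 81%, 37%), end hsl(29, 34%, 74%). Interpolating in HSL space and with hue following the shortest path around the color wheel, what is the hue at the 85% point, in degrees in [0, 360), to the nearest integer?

Hue: 29 − 335 = -306°, but |-306| > 180 so the shorter arc goes the other way: Δh = -306 + 360 = 54°.
H = 335 + 0.85 × (54) = 380.9 → 381 → 381 mod 360 = 21°

21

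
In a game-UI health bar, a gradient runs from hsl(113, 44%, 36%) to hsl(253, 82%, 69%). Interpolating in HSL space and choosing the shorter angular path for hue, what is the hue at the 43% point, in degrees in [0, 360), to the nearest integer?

Hue arc: Δh = 253 − 113 = 140° (|Δh| ≤ 180, already the shorter path).
H = 113 + 0.43 × (140) = 173.2 → 173°

173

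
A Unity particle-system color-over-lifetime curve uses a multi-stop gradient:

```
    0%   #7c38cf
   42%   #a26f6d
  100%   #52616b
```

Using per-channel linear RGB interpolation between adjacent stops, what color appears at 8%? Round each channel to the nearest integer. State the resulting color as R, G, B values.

(131, 66, 188)

8% lies between the 0% and 42% stops, so the local fraction is t = (8 − 0)/(42 − 0) = 8/42 ≈ 0.1905.
#7c38cf → (124, 56, 207); #a26f6d → (162, 111, 109).
R = 124 + 0.1905 × (162 − 124) = 131.239 → 131
G = 56 + 0.1905 × (111 − 56) = 66.478 → 66
B = 207 + 0.1905 × (109 − 207) = 188.331 → 188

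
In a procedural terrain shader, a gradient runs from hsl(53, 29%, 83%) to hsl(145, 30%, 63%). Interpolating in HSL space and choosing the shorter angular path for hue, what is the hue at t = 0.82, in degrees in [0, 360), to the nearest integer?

128

Hue arc: Δh = 145 − 53 = 92° (|Δh| ≤ 180, already the shorter path).
H = 53 + 0.82 × (92) = 128.44 → 128°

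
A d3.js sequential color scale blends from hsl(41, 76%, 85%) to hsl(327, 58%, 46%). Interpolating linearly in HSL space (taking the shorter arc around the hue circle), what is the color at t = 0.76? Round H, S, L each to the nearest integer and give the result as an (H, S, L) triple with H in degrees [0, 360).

(345, 62, 55)

Hue: 327 − 41 = 286°, but |286| > 180 so the shorter arc goes the other way: Δh = 286 − 360 = -74°.
H = 41 + 0.76 × (-74) = -15.24 → -15 → -15 mod 360 = 345°
S = 76 + 0.76 × (58 − 76) = 62.32 → 62%
L = 85 + 0.76 × (46 − 85) = 55.36 → 55%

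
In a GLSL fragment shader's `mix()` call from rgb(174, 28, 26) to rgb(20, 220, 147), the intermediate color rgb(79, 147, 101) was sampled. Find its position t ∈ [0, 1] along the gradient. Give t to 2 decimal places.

Invert the lerp on the G channel (largest span, 192): t = (147 − 28) / (220 − 28) = 119/192 = 0.61979.
Check on R: (79 − 174)/(20 − 174) = 0.6169 ✓

0.62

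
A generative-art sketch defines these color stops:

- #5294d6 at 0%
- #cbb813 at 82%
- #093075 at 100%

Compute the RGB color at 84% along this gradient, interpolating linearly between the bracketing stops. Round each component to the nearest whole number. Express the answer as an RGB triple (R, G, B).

(181, 169, 30)

84% lies between the 82% and 100% stops, so the local fraction is t = (84 − 82)/(100 − 82) = 2/18 ≈ 0.1111.
#cbb813 → (203, 184, 19); #093075 → (9, 48, 117).
R = 203 + 0.1111 × (9 − 203) = 181.447 → 181
G = 184 + 0.1111 × (48 − 184) = 168.89 → 169
B = 19 + 0.1111 × (117 − 19) = 29.888 → 30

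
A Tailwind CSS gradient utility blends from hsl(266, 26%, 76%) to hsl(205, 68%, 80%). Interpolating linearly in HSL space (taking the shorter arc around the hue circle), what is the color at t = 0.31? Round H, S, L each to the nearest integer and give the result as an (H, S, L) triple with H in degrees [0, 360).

Hue arc: Δh = 205 − 266 = -61° (|Δh| ≤ 180, already the shorter path).
H = 266 + 0.31 × (-61) = 247.09 → 247°
S = 26 + 0.31 × (68 − 26) = 39.02 → 39%
L = 76 + 0.31 × (80 − 76) = 77.24 → 77%

(247, 39, 77)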